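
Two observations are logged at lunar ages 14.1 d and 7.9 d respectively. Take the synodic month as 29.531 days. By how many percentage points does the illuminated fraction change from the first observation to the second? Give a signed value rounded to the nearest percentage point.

θ₁ = 360° × 14.1/29.531 = 171.9°, f₁ = (1 − cos θ₁)/2 = 0.995.
θ₂ = 360° × 7.9/29.531 = 96.3°, f₂ = (1 − cos θ₂)/2 = 0.555.
Change = f₂ − f₁ = -0.440 → -44 percentage points.

-44 percentage points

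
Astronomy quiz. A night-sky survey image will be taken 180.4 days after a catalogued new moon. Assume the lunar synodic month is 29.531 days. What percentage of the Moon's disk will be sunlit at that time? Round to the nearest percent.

11%

180.4/29.531 = 6.109 lunations, so 6 complete cycles and 3.21 d into the next.
The Moon has covered 3.21/29.531 of its cycle, so θ ≈ 360° × 3.21/29.531 = 39.2°.
With cos θ = 0.775, the lit fraction is (1 − 0.775)/2 ≈ 0.112, so 11%.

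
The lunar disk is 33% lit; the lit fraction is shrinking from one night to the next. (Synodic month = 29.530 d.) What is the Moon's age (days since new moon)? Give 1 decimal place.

23.8 days

From f = (1 − cos θ)/2: cos θ = 1 − 2×0.33 = 0.340; arccos → 70.1°.
A waning Moon lies in 180°–360°, so θ = 360° − 70.1° = 289.9°.
Age = 29.530 × 289.9°/360° ≈ 23.78 days.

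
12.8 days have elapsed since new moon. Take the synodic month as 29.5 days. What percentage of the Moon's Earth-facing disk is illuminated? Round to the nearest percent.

96%

The Moon has covered 12.8/29.5 of its cycle, so θ ≈ 360° × 12.8/29.5 = 156.2°.
cos 156.2° = (-0.915), so f = (1 − (-0.915))/2 = 0.957, so 96%.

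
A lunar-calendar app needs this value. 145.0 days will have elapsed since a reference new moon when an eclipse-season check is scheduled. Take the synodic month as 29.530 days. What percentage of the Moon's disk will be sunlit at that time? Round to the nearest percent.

8%

145.0/29.530 = 4.910 lunations, so 4 complete cycles and 26.88 d into the next.
Phase angle: θ = 360°·(26.88 d)/(29.530 d) = 327.7°.
Illuminated fraction = (1 − cos 327.7°)/2 = (1 − 0.845)/2 ≈ 0.077, so 8%.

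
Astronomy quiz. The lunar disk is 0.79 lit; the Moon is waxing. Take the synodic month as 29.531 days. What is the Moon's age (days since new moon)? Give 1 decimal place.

10.3 days

From f = (1 − cos θ)/2: cos θ = 1 − 2×0.79 = -0.580; arccos → 125.5°.
The Moon is waxing (0°–180°), so θ = 125.5° directly.
That fraction of the synodic month is 125.5/360 × 29.531 d ≈ 10.29 d.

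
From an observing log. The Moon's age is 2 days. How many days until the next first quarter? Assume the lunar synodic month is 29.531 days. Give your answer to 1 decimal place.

5.4 days

First quarter is 0.25 of the way through the cycle: age 0.25 × 29.531 = 7.383 d.
So 5.383 days remain (7.383 − 2).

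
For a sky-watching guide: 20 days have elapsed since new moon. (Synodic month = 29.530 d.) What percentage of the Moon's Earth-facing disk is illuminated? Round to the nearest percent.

72%

The Moon has covered 20/29.530 of its cycle, so θ ≈ 360° × 20/29.530 = 243.8°.
Illuminated fraction = (1 − cos 243.8°)/2 = (1 − (-0.441))/2 ≈ 0.721, so 72%.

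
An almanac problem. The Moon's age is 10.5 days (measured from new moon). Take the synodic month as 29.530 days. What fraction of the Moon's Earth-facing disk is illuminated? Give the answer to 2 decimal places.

Elongation θ = 360° × 10.5/29.530 ≈ 128.0°.
With cos θ = (-0.616), the lit fraction is (1 − (-0.616))/2 ≈ 0.808.

0.81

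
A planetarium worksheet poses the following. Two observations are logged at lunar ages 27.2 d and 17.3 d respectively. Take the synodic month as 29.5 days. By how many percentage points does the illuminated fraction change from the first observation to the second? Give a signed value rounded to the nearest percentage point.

θ₁ = 360° × 27.2/29.5 = 331.9°, f₁ = (1 − cos θ₁)/2 = 0.059.
θ₂ = 360° × 17.3/29.5 = 211.1°, f₂ = (1 − cos θ₂)/2 = 0.928.
Change = f₂ − f₁ = +0.869 → +87 percentage points.

+87 pp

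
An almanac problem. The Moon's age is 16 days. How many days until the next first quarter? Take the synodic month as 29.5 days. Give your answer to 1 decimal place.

First quarter occurs at elongation 90°, i.e. at age 29.5 × 90/360 = 7.375 d.
This lunation's first quarter (7.375 d) has passed, so add one period: 36.875 − 16 = 20.875 days.

20.9 days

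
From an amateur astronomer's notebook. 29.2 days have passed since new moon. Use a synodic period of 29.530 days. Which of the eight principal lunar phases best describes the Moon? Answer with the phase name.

new moon

θ ≈ 360° × 29.2/29.530 = 356°, which falls in the new moon sector.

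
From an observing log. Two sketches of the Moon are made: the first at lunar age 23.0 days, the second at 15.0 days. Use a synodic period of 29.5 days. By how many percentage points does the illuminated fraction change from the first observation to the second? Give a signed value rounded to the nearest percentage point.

+59 pp

θ₁ = 360° × 23.0/29.5 = 280.7°, f₁ = (1 − cos θ₁)/2 = 0.407.
θ₂ = 360° × 15.0/29.5 = 183.1°, f₂ = (1 − cos θ₂)/2 = 0.999.
Change = f₂ − f₁ = +0.592 → +59 percentage points.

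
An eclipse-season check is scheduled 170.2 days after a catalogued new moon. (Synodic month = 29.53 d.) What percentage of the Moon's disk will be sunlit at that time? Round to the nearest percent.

170.2 d spans 5 complete synodic months (5 × 29.53 = 147.65 d) plus 22.55 d.
Phase angle: θ = 360°·(22.55 d)/(29.53 d) = 274.9°.
With cos θ = 0.086, the lit fraction is (1 − 0.086)/2 ≈ 0.457, so 46%.

46%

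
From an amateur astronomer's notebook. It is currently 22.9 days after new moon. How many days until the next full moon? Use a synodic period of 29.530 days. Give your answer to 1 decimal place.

Full moon is 0.5 of the way through the cycle: age 0.5 × 29.530 = 14.765 d.
Already past this cycle's full moon; the next is at 14.765 + 29.530 = 44.295 d, so 44.295 − 22.9 = 21.395 days.

21.4 days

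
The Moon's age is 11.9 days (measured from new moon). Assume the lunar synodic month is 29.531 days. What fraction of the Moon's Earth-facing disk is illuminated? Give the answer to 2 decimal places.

The Moon has covered 11.9/29.531 of its cycle, so θ ≈ 360° × 11.9/29.531 = 145.1°.
Illuminated fraction = (1 − cos 145.1°)/2 = (1 − (-0.820))/2 ≈ 0.910.

0.91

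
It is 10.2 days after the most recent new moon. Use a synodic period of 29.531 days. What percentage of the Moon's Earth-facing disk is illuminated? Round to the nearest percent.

78%

Phase angle: θ = 360°·(10.2 d)/(29.531 d) = 124.3°.
cos 124.3° = (-0.564), so f = (1 − (-0.564))/2 = 0.782, so 78%.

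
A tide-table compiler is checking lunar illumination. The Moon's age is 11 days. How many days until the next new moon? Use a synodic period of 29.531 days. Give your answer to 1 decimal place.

18.5 days

The next new moon completes the synodic month: 29.531 − 11 = 18.531 days.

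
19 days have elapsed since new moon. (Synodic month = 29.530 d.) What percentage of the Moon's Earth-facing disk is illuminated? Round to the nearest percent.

81%

The Moon has covered 19/29.530 of its cycle, so θ ≈ 360° × 19/29.530 = 231.6°.
cos 231.6° = (-0.621), so f = (1 − (-0.621))/2 = 0.810, so 81%.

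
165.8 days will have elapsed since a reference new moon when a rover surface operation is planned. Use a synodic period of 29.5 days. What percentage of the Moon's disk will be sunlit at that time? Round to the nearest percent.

86%

165.8/29.5 = 5.620 lunations, so 5 complete cycles and 18.30 d into the next.
Phase angle: θ = 360°·(18.30 d)/(29.5 d) = 223.3°.
Illuminated fraction = (1 − cos 223.3°)/2 = (1 − (-0.728))/2 ≈ 0.864, so 86%.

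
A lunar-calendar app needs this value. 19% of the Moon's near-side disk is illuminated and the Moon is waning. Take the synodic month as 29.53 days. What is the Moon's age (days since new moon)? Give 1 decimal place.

cos θ = 1 − 2f = 0.620, giving a principal value of 51.7°.
Waning ⇒ past full, so θ = 360° − 51.7° = 308.3°.
At 360°/29.53 d per day, 308.3° corresponds to 25.29 days.

25.3 days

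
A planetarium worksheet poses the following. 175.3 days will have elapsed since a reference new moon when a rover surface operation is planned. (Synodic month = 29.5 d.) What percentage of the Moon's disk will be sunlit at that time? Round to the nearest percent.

3%

175.3 d spans 5 complete synodic months (5 × 29.5 = 147.50 d) plus 27.80 d.
Phase angle: θ = 360°·(27.80 d)/(29.5 d) = 339.3°.
With cos θ = 0.935, the lit fraction is (1 − 0.935)/2 ≈ 0.032, so 3%.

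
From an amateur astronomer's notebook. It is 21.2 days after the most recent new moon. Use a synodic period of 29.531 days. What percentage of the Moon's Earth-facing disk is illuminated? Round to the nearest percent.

The Moon has covered 21.2/29.531 of its cycle, so θ ≈ 360° × 21.2/29.531 = 258.4°.
With cos θ = (-0.200), the lit fraction is (1 − (-0.200))/2 ≈ 0.600, so 60%.

60%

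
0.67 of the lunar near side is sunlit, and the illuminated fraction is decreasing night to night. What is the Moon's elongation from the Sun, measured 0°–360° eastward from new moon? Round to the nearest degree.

250°

Invert f = (1 − cos θ)/2 to get cos θ = 1 − 2(0.67) = -0.340, hence θ₀ = arccos -0.340 = 109.9°.
Waning ⇒ past full, so θ = 360° − 109.9° = 250.1°.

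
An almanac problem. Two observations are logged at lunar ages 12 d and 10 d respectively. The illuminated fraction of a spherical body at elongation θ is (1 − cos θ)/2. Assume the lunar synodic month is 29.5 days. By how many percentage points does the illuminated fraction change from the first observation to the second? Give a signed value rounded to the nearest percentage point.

-15 pp

First observation: θ = 360°·12/29.5 = 146.4°, so f = 0.917.
Second observation: θ = 122.0°, f = 0.765.
Δf = 0.765 − 0.917 = -0.151, i.e. -15 pp.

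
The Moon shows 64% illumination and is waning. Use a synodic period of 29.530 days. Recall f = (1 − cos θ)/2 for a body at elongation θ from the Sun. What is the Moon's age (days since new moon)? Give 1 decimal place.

From f = (1 − cos θ)/2: cos θ = 1 − 2×0.64 = -0.280; arccos → 106.3°.
A waning Moon lies in 180°–360°, so θ = 360° − 106.3° = 253.7°.
At 360°/29.530 d per day, 253.7° corresponds to 20.81 days.

20.8 days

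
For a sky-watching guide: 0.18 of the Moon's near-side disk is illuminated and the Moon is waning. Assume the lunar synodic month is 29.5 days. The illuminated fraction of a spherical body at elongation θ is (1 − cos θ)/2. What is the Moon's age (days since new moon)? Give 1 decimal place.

Invert f = (1 − cos θ)/2 to get cos θ = 1 − 2(0.18) = 0.640, hence θ₀ = arccos 0.640 = 50.2°.
Waning ⇒ past full, so θ = 360° − 50.2° = 309.8°.
Age = 29.5 × 309.8°/360° ≈ 25.39 days.

25.4 days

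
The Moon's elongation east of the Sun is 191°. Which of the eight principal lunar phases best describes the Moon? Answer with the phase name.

The full moon sector spans roughly 158°–202°; 191° falls inside it.

full moon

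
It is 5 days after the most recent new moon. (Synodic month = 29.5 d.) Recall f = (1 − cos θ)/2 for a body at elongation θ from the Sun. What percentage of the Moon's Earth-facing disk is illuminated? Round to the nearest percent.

Elongation θ = 360° × 5/29.5 ≈ 61.0°.
Illuminated fraction = (1 − cos 61.0°)/2 = (1 − 0.485)/2 ≈ 0.258, so 26%.

26%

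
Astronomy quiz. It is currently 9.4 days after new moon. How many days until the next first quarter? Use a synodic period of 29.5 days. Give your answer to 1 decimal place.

First quarter occurs at elongation 90°, i.e. at age 29.5 × 90/360 = 7.375 d.
Already past this cycle's first quarter; the next is at 7.375 + 29.5 = 36.875 d, so 36.875 − 9.4 = 27.475 days.

27.5 days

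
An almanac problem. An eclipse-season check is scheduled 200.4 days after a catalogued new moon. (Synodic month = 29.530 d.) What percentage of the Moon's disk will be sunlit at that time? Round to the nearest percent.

200.4 d spans 6 complete synodic months (6 × 29.530 = 177.18 d) plus 23.22 d.
The Moon has covered 23.22/29.530 of its cycle, so θ ≈ 360° × 23.22/29.530 = 283.1°.
Illuminated fraction = (1 − cos 283.1°)/2 = (1 − 0.226)/2 ≈ 0.387, so 39%.

39%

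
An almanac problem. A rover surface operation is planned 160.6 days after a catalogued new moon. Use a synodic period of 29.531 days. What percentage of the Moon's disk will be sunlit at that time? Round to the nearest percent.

96%

Reduce mod P: 160.6 − 5×29.531 = 12.94 d into the current lunation.
Elongation θ = 360° × 12.94/29.531 ≈ 157.8°.
Illuminated fraction = (1 − cos 157.8°)/2 = (1 − (-0.926))/2 ≈ 0.963, so 96%.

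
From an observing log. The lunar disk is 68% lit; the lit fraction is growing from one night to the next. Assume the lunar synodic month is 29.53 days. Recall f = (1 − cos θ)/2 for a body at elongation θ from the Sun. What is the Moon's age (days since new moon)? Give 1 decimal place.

From f = (1 − cos θ)/2: cos θ = 1 − 2×0.68 = -0.360; arccos → 111.1°.
Before full moon the principal value applies: θ = 111.1°.
Age = 29.53 × 111.1°/360° ≈ 9.11 days.

9.1 days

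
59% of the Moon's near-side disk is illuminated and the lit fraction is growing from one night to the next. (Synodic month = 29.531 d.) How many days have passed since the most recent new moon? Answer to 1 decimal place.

cos θ = 1 − 2f = -0.180, giving a principal value of 100.4°.
Waxing ⇒ before full, so θ = 100.4°.
At 360°/29.531 d per day, 100.4° corresponds to 8.23 days.

8.2 days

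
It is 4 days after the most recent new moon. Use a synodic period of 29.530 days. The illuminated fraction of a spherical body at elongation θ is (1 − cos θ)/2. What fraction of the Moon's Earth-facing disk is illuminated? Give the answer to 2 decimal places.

0.17

The Moon has covered 4/29.530 of its cycle, so θ ≈ 360° × 4/29.530 = 48.8°.
Illuminated fraction = (1 − cos 48.8°)/2 = (1 − 0.659)/2 ≈ 0.170.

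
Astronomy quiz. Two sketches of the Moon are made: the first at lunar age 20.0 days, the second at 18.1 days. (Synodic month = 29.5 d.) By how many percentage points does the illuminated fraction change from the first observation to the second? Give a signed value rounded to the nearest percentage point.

First observation: θ = 360°·20.0/29.5 = 244.1°, so f = 0.719.
Second observation: θ = 220.9°, f = 0.878.
Δf = 0.878 − 0.719 = +0.159, i.e. +16 pp.

+16 pp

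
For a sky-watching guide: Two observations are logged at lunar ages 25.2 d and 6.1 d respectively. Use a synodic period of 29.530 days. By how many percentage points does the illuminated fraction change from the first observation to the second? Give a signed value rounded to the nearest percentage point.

+17 pp

First observation: θ = 360°·25.2/29.530 = 307.2°, so f = 0.198.
Second observation: θ = 74.4°, f = 0.365.
Δf = 0.365 − 0.198 = +0.168, i.e. +17 pp.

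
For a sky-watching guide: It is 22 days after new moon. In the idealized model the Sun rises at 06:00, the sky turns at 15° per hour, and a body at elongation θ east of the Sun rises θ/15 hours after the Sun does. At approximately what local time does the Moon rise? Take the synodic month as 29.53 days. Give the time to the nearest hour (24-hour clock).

The Moon has covered 22/29.53 of its cycle, so θ ≈ 360° × 22/29.53 = 268.2°.
Delay after the Sun = 268.2° / (15°/h) ≈ 17.88 h.
06:00 + 17.88 h ≈ 23:53 → 00:00 to the nearest hour.

00:00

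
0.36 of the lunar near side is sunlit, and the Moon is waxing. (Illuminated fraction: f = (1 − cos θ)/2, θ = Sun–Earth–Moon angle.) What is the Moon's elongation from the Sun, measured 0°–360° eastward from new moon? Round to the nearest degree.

74°

Invert f = (1 − cos θ)/2 to get cos θ = 1 − 2(0.36) = 0.280, hence θ₀ = arccos 0.280 = 73.7°.
The Moon is waxing (0°–180°), so θ = 73.7° directly.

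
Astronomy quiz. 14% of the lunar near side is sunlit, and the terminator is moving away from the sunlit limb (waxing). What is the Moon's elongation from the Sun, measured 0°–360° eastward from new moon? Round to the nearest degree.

44°

From f = (1 − cos θ)/2: cos θ = 1 − 2×0.14 = 0.720; arccos → 43.9°.
Before full moon the principal value applies: θ = 43.9°.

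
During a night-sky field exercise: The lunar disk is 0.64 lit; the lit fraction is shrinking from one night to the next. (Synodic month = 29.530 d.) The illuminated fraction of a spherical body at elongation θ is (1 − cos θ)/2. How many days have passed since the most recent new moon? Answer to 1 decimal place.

Invert f = (1 − cos θ)/2 to get cos θ = 1 − 2(0.64) = -0.280, hence θ₀ = arccos -0.280 = 106.3°.
A waning Moon lies in 180°–360°, so θ = 360° − 106.3° = 253.7°.
At 360°/29.530 d per day, 253.7° corresponds to 20.81 days.

20.8 days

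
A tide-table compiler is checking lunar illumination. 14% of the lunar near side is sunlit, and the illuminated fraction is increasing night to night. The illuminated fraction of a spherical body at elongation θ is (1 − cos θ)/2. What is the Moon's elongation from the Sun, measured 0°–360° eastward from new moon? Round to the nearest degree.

44°

From f = (1 − cos θ)/2: cos θ = 1 − 2×0.14 = 0.720; arccos → 43.9°.
Before full moon the principal value applies: θ = 43.9°.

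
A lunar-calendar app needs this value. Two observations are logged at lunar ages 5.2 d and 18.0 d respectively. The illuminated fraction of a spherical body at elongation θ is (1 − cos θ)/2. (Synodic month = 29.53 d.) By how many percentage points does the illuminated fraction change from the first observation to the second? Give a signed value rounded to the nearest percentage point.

First observation: θ = 360°·5.2/29.53 = 63.4°, so f = 0.276.
Second observation: θ = 219.4°, f = 0.886.
Δf = 0.886 − 0.276 = +0.610, i.e. +61 pp.

+61 percentage points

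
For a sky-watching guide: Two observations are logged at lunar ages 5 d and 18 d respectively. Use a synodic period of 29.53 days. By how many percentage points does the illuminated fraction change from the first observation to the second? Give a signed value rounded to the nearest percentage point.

First observation: θ = 360°·5/29.53 = 61.0°, so f = 0.257.
Second observation: θ = 219.4°, f = 0.886.
Δf = 0.886 − 0.257 = +0.629, i.e. +63 pp.

+63 pp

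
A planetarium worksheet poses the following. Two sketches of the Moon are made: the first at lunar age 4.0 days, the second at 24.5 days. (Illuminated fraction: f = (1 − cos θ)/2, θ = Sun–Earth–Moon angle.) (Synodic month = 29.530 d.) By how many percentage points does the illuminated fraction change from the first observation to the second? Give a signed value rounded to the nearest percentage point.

+9 percentage points

First observation: θ = 360°·4.0/29.530 = 48.8°, so f = 0.170.
Second observation: θ = 298.7°, f = 0.260.
Δf = 0.260 − 0.170 = +0.090, i.e. +9 pp.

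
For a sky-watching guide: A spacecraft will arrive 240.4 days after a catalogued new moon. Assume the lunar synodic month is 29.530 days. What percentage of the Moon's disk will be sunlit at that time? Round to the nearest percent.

18%

240.4/29.530 = 8.141 lunations, so 8 complete cycles and 4.16 d into the next.
Phase angle: θ = 360°·(4.16 d)/(29.530 d) = 50.7°.
With cos θ = 0.633, the lit fraction is (1 − 0.633)/2 ≈ 0.183, so 18%.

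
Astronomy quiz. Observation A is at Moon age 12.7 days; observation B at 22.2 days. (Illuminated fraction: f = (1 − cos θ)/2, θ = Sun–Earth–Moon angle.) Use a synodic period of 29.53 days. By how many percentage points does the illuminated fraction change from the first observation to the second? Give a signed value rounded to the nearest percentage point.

First observation: θ = 360°·12.7/29.53 = 154.8°, so f = 0.953.
Second observation: θ = 270.6°, f = 0.494.
Δf = 0.494 − 0.953 = -0.458, i.e. -46 pp.

-46 pp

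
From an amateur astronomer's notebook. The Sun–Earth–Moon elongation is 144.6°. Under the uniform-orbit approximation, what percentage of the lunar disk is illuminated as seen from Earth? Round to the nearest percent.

91%

f = (1 − cos 144.6°)/2 = (1 − (-0.815))/2 ≈ 0.908, i.e. 91%.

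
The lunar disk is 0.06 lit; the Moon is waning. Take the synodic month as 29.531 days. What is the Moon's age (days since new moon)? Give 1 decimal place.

27.2 days

cos θ = 1 − 2f = 0.880, giving a principal value of 28.4°.
A waning Moon lies in 180°–360°, so θ = 360° − 28.4° = 331.6°.
Age = 29.531 × 331.6°/360° ≈ 27.20 days.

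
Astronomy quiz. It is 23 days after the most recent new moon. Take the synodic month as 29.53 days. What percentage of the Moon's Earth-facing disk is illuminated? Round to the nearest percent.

The Moon has covered 23/29.53 of its cycle, so θ ≈ 360° × 23/29.53 = 280.4°.
cos 280.4° = 0.180, so f = (1 − 0.180)/2 = 0.410, so 41%.

41%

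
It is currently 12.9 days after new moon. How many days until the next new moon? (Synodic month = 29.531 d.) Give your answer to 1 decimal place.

16.6 days

The next new moon completes the synodic month: 29.531 − 12.9 = 16.631 days.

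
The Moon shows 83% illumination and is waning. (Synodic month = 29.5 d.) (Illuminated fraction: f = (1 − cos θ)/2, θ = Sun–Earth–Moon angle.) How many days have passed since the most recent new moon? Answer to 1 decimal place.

18.7 days

cos θ = 1 − 2f = -0.660, giving a principal value of 131.3°.
A waning Moon lies in 180°–360°, so θ = 360° − 131.3° = 228.7°.
That fraction of the synodic month is 228.7/360 × 29.5 d ≈ 18.74 d.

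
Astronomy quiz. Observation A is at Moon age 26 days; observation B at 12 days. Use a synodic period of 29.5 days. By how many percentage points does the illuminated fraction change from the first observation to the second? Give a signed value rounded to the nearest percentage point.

+78 percentage points

First observation: θ = 360°·26/29.5 = 317.3°, so f = 0.133.
Second observation: θ = 146.4°, f = 0.917.
Δf = 0.917 − 0.133 = +0.784, i.e. +78 pp.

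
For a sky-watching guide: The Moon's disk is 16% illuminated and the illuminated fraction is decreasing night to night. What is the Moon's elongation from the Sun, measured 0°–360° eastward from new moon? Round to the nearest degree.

313°

cos θ = 1 − 2f = 0.680, giving a principal value of 47.2°.
Since the Moon is past full (waning), take the reflex angle: θ = 360° − 47.2° = 312.8°.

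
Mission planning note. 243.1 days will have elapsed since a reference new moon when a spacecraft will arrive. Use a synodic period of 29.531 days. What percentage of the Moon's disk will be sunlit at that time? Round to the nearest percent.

243.1 d spans 8 complete synodic months (8 × 29.531 = 236.25 d) plus 6.85 d.
The Moon has covered 6.85/29.531 of its cycle, so θ ≈ 360° × 6.85/29.531 = 83.5°.
Illuminated fraction = (1 − cos 83.5°)/2 = (1 − 0.113)/2 ≈ 0.444, so 44%.

44%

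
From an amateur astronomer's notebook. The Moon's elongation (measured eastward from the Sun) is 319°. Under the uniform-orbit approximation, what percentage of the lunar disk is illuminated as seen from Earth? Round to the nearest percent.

f = (1 − cos 319°)/2 = (1 − 0.755)/2 ≈ 0.123, i.e. 12%.

12%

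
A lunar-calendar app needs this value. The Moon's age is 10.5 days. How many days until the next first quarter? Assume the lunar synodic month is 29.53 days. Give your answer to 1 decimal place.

26.4 days

First quarter is 0.25 of the way through the cycle: age 0.25 × 29.53 = 7.383 d.
This lunation's first quarter (7.383 d) has passed, so add one period: 36.913 − 10.5 = 26.413 days.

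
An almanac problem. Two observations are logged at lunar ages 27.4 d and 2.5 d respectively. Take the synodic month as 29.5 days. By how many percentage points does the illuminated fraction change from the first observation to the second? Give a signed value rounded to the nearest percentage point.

+2 percentage points

θ₁ = 360° × 27.4/29.5 = 334.4°, f₁ = (1 − cos θ₁)/2 = 0.049.
θ₂ = 360° × 2.5/29.5 = 30.5°, f₂ = (1 − cos θ₂)/2 = 0.069.
Change = f₂ − f₁ = +0.020 → +2 percentage points.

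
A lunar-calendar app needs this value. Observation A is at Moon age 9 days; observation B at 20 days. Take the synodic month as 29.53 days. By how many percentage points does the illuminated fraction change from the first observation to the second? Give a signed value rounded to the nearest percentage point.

First observation: θ = 360°·9/29.53 = 109.7°, so f = 0.669.
Second observation: θ = 243.8°, f = 0.721.
Δf = 0.721 − 0.669 = +0.052, i.e. +5 pp.

+5 percentage points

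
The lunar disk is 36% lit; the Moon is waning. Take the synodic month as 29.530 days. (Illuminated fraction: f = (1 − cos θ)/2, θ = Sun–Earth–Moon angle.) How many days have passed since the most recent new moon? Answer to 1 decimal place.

From f = (1 − cos θ)/2: cos θ = 1 − 2×0.36 = 0.280; arccos → 73.7°.
Since the Moon is past full (waning), take the reflex angle: θ = 360° − 73.7° = 286.3°.
Age = 29.530 × 286.3°/360° ≈ 23.48 days.

23.5 days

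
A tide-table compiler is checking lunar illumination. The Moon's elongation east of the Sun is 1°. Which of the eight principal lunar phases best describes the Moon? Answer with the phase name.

new moon

1° lies in the new moon sector of the 8-phase cycle.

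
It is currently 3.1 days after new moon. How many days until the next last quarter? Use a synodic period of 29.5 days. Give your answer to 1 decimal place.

19.0 days

Last quarter is 0.75 of the way through the cycle: age 0.75 × 29.5 = 22.125 d.
That is 22.125 − 3.1 = 19.025 days ahead.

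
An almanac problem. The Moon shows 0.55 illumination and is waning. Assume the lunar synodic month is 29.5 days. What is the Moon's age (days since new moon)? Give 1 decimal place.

cos θ = 1 − 2f = -0.100, giving a principal value of 95.7°.
Waning ⇒ past full, so θ = 360° − 95.7° = 264.3°.
At 360°/29.5 d per day, 264.3° corresponds to 21.65 days.

21.7 days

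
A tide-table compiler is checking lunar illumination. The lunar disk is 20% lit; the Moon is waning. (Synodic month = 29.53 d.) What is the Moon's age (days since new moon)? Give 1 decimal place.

25.2 days

cos θ = 1 − 2f = 0.600, giving a principal value of 53.1°.
Since the Moon is past full (waning), take the reflex angle: θ = 360° − 53.1° = 306.9°.
Age = 29.53 × 306.9°/360° ≈ 25.17 days.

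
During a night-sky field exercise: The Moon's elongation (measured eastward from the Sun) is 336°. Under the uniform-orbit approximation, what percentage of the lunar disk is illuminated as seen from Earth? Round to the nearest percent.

4%

Half-versine of 336°: (1 − 0.914)/2 = 0.043, i.e. 4%.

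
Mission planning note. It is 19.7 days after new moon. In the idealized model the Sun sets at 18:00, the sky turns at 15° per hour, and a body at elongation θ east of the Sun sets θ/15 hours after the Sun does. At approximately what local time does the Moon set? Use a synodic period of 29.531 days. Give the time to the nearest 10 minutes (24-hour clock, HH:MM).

10:00

The Moon has covered 19.7/29.531 of its cycle, so θ ≈ 360° × 19.7/29.531 = 240.2°.
The Moon trails the Sun by θ/15 = 240.2/15 ≈ 16.01 hours.
18:00 + 16.010 h ≈ 10:01 → 10:00 to the nearest ten minutes.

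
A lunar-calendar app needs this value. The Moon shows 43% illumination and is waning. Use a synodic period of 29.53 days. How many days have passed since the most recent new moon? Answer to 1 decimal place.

cos θ = 1 − 2f = 0.140, giving a principal value of 82.0°.
Since the Moon is past full (waning), take the reflex angle: θ = 360° − 82.0° = 278.0°.
At 360°/29.53 d per day, 278.0° corresponds to 22.81 days.

22.8 days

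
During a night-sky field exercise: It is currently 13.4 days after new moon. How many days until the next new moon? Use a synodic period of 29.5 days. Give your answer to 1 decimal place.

16.1 days

One full lunation from the last new moon is 29.5 d; remaining = 29.5 − 13.4 = 16.100 d.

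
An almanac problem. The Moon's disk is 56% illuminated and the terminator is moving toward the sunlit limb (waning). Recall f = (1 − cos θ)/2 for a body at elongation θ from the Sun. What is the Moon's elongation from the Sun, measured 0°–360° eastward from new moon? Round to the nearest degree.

263°

From f = (1 − cos θ)/2: cos θ = 1 − 2×0.56 = -0.120; arccos → 96.9°.
Since the Moon is past full (waning), take the reflex angle: θ = 360° − 96.9° = 263.1°.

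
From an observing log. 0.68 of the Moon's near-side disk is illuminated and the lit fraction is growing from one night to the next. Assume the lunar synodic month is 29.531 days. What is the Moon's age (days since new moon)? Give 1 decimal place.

9.1 days

From f = (1 − cos θ)/2: cos θ = 1 − 2×0.68 = -0.360; arccos → 111.1°.
Before full moon the principal value applies: θ = 111.1°.
That fraction of the synodic month is 111.1/360 × 29.531 d ≈ 9.11 d.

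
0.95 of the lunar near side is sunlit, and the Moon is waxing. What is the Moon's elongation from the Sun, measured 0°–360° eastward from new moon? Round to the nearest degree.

154°

From f = (1 − cos θ)/2: cos θ = 1 − 2×0.95 = -0.900; arccos → 154.2°.
Before full moon the principal value applies: θ = 154.2°.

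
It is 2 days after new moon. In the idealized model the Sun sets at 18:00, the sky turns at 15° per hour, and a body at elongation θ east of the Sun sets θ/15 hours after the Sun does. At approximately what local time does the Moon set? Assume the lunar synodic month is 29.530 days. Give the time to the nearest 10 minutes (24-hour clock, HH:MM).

Elongation θ = 360° × 2/29.530 ≈ 24.4°.
At 15° of sky rotation per hour, 24.4° corresponds to a 1.63 h lag.
18:00 + 1.625 h ≈ 19:38 → 19:40 to the nearest ten minutes.

19:40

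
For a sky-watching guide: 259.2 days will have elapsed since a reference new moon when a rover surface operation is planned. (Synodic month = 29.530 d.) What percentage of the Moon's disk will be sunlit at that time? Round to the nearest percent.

41%

259.2 d spans 8 complete synodic months (8 × 29.530 = 236.24 d) plus 22.96 d.
Phase angle: θ = 360°·(22.96 d)/(29.530 d) = 279.9°.
With cos θ = 0.172, the lit fraction is (1 − 0.172)/2 ≈ 0.414, so 41%.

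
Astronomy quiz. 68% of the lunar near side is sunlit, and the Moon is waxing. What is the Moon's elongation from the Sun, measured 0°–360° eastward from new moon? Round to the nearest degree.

111°

Invert f = (1 − cos θ)/2 to get cos θ = 1 − 2(0.68) = -0.360, hence θ₀ = arccos -0.360 = 111.1°.
Before full moon the principal value applies: θ = 111.1°.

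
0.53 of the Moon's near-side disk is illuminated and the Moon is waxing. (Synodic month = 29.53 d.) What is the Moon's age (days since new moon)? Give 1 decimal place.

7.7 days

From f = (1 − cos θ)/2: cos θ = 1 − 2×0.53 = -0.060; arccos → 93.4°.
Waxing ⇒ before full, so θ = 93.4°.
Age = 29.53 × 93.4°/360° ≈ 7.66 days.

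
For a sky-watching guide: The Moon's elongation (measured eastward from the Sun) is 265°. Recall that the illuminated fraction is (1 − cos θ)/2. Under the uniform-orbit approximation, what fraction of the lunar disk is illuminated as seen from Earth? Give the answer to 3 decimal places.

0.544

f = (1 − cos 265°)/2 = (1 − (-0.087))/2 ≈ 0.544.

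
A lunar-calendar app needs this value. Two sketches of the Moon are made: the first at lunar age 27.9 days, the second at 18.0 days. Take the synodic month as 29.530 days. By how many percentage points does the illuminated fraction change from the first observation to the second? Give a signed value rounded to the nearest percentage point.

First observation: θ = 360°·27.9/29.530 = 340.1°, so f = 0.030.
Second observation: θ = 219.4°, f = 0.886.
Δf = 0.886 − 0.030 = +0.856, i.e. +86 pp.

+86 pp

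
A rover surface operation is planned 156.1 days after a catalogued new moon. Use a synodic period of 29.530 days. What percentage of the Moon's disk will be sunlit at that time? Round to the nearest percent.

61%

Reduce mod P: 156.1 − 5×29.530 = 8.45 d into the current lunation.
Elongation θ = 360° × 8.45/29.530 ≈ 103.0°.
cos 103.0° = (-0.225), so f = (1 − (-0.225))/2 = 0.613, so 61%.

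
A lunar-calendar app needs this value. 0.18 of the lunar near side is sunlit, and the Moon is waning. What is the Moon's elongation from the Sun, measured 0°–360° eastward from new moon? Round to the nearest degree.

310°

From f = (1 − cos θ)/2: cos θ = 1 − 2×0.18 = 0.640; arccos → 50.2°.
Waning ⇒ past full, so θ = 360° − 50.2° = 309.8°.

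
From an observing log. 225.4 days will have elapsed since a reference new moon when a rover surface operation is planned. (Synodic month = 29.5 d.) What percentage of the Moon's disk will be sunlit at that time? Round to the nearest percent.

Reduce mod P: 225.4 − 7×29.5 = 18.90 d into the current lunation.
The Moon has covered 18.90/29.5 of its cycle, so θ ≈ 360° × 18.90/29.5 = 230.6°.
Illuminated fraction = (1 − cos 230.6°)/2 = (1 − (-0.634))/2 ≈ 0.817, so 82%.

82%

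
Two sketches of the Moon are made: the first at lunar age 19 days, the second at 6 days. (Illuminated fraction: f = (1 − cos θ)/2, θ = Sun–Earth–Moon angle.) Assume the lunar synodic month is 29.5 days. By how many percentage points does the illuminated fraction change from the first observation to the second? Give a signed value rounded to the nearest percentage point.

θ₁ = 360° × 19/29.5 = 231.9°, f₁ = (1 − cos θ₁)/2 = 0.809.
θ₂ = 360° × 6/29.5 = 73.2°, f₂ = (1 − cos θ₂)/2 = 0.356.
Change = f₂ − f₁ = -0.453 → -45 percentage points.

-45 percentage points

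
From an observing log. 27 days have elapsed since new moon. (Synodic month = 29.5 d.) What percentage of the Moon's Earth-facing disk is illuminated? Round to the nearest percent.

Phase angle: θ = 360°·(27 d)/(29.5 d) = 329.5°.
With cos θ = 0.862, the lit fraction is (1 − 0.862)/2 ≈ 0.069, so 7%.

7%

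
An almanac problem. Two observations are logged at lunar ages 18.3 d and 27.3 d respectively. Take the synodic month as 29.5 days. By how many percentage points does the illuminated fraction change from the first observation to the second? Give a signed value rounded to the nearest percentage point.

θ₁ = 360° × 18.3/29.5 = 223.3°, f₁ = (1 − cos θ₁)/2 = 0.864.
θ₂ = 360° × 27.3/29.5 = 333.2°, f₂ = (1 − cos θ₂)/2 = 0.054.
Change = f₂ − f₁ = -0.810 → -81 percentage points.

-81 pp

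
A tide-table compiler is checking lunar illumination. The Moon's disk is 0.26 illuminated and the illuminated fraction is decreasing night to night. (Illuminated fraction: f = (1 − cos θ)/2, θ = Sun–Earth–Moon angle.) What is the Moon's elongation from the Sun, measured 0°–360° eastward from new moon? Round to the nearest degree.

Invert f = (1 − cos θ)/2 to get cos θ = 1 − 2(0.26) = 0.480, hence θ₀ = arccos 0.480 = 61.3°.
A waning Moon lies in 180°–360°, so θ = 360° − 61.3° = 298.7°.

299°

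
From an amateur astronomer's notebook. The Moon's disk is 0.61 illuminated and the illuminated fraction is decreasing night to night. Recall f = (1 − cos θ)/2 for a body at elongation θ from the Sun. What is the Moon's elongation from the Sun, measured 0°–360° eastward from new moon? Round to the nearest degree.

257°

Invert f = (1 − cos θ)/2 to get cos θ = 1 − 2(0.61) = -0.220, hence θ₀ = arccos -0.220 = 102.7°.
A waning Moon lies in 180°–360°, so θ = 360° − 102.7° = 257.3°.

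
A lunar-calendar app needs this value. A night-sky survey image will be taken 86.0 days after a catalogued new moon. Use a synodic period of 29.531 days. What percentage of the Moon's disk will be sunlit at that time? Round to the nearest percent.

86.0 d spans 2 complete synodic months (2 × 29.531 = 59.06 d) plus 26.94 d.
Elongation θ = 360° × 26.94/29.531 ≈ 328.4°.
Illuminated fraction = (1 − cos 328.4°)/2 = (1 − 0.852)/2 ≈ 0.074, so 7%.

7%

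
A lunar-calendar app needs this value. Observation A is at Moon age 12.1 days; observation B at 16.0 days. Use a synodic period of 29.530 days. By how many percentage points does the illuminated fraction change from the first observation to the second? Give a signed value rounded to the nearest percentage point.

θ₁ = 360° × 12.1/29.530 = 147.5°, f₁ = (1 − cos θ₁)/2 = 0.922.
θ₂ = 360° × 16.0/29.530 = 195.1°, f₂ = (1 − cos θ₂)/2 = 0.983.
Change = f₂ − f₁ = +0.061 → +6 percentage points.

+6 pp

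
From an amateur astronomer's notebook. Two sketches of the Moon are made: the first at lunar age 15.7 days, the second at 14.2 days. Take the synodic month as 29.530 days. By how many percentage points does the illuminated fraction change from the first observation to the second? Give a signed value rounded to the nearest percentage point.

+1 percentage points

θ₁ = 360° × 15.7/29.530 = 191.4°, f₁ = (1 − cos θ₁)/2 = 0.990.
θ₂ = 360° × 14.2/29.530 = 173.1°, f₂ = (1 − cos θ₂)/2 = 0.996.
Change = f₂ − f₁ = +0.006 → +1 percentage points.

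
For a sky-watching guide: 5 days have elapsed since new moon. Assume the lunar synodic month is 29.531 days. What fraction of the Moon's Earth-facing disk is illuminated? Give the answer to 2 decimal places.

0.26

Elongation θ = 360° × 5/29.531 ≈ 61.0°.
With cos θ = 0.486, the lit fraction is (1 − 0.486)/2 ≈ 0.257.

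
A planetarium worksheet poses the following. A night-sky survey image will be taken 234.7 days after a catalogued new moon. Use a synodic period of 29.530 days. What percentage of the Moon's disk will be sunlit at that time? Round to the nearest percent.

3%

234.7 d spans 7 complete synodic months (7 × 29.530 = 206.71 d) plus 27.99 d.
Elongation θ = 360° × 27.99/29.530 ≈ 341.2°.
With cos θ = 0.947, the lit fraction is (1 − 0.947)/2 ≈ 0.027, so 3%.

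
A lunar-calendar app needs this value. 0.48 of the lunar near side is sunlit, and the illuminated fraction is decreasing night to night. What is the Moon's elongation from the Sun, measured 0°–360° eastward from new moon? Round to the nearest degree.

272°

cos θ = 1 − 2f = 0.040, giving a principal value of 87.7°.
Since the Moon is past full (waning), take the reflex angle: θ = 360° − 87.7° = 272.3°.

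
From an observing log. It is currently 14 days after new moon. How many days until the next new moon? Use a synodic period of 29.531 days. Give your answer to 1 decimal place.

15.5 days

The next new moon completes the synodic month: 29.531 − 14 = 15.531 days.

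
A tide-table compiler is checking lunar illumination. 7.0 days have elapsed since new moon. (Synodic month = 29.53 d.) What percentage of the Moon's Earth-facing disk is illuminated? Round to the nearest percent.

Phase angle: θ = 360°·(7.0 d)/(29.53 d) = 85.3°.
With cos θ = 0.081, the lit fraction is (1 − 0.081)/2 ≈ 0.459, so 46%.

46%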